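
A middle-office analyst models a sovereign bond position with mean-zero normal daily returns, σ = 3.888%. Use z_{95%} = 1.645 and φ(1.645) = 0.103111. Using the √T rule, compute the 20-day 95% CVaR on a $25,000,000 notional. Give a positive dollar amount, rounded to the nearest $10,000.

σ_{20d} = 3.888% × √20 = 17.388%.
ES multiplier = φ(z)/(1−α) = 0.103111/0.05 = 2.062.
ES = 17.388% × 2.062 = 35.854%; on $25,000,000: $8,963,500.

$8,960,000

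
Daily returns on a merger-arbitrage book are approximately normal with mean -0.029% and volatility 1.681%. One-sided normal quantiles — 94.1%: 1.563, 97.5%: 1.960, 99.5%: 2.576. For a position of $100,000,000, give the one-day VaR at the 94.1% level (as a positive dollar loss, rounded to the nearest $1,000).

$2,656,000

VaR = −μ + z·σ = −(-0.029%) + 1.563 × 1.681% = 2.656%.
On $100,000,000: 0.02656 × $100,000,000 = $2,656,000.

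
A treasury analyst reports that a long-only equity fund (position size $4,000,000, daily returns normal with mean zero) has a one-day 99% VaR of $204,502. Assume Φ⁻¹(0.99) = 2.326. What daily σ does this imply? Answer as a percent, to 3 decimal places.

2.198%

VaR as a fraction: $204,502 / $4,000,000 = 5.113%.
σ = VaR / z = 5.113% / 2.326 = 2.198%.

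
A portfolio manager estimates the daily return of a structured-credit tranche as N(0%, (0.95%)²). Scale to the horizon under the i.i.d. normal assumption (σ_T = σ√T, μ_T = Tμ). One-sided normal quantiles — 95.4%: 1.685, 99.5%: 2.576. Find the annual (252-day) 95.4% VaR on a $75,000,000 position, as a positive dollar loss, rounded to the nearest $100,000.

σ_{252d} = 0.95% × √252 = 15.081%.
VaR = 1.685 × 15.081% = 25.411%.
On $75,000,000: 0.25411 × $75,000,000 = $19,058,250.

$19,100,000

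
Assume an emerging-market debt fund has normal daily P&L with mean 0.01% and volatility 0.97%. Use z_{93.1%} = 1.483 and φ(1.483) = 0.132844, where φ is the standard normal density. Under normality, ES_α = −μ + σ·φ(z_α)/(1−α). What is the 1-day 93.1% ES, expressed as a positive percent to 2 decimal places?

1.86%

Tail multiplier: φ(z)/(1−α) = 0.132844 / 0.069 = 1.925.
ES = −(0.01%) + 0.97% × 1.925 = 1.857%.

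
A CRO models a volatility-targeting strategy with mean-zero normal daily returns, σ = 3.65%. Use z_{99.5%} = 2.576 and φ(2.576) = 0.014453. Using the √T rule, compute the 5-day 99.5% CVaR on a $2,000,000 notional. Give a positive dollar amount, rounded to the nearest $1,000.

σ_{5d} = 3.65% × √5 = 8.162%.
ES multiplier = φ(z)/(1−α) = 0.014453/0.005 = 2.891.
ES = 8.162% × 2.891 = 23.596%; on $2,000,000: $471,920.

$472,000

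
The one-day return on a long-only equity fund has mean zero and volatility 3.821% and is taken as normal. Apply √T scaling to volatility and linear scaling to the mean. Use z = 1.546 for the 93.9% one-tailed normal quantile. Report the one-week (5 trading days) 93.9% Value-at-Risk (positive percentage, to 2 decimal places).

13.21%

σ_{5d} = 3.821% × √5 = 8.544%.
VaR = 1.546 × 8.544% = 13.209%.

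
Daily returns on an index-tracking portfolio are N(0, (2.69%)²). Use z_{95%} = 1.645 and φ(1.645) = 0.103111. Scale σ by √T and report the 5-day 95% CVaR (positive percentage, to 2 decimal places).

12.40%

σ_{5d} = 2.69% × √5 = 6.015%.
ES multiplier = φ(z)/(1−α) = 0.103111/0.05 = 2.062.
ES = 6.015% × 2.062 = 12.403%.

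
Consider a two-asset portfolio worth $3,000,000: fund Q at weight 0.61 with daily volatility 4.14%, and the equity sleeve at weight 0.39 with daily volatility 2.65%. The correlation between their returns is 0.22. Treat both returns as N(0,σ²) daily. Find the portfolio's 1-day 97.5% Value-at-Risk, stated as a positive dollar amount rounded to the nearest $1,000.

σ_p² = 0.61²·4.14² + 0.39²·2.65² + 2·0.22·0.61·0.39·4.14·2.65 = 8.5942 (%²).
σ_p = √8.5942 = 2.932%.
At 97.5%, z = 1.960.
VaR = 1.960 × 2.932% = 5.747%; on $3,000,000 that is $172,410.

$172,000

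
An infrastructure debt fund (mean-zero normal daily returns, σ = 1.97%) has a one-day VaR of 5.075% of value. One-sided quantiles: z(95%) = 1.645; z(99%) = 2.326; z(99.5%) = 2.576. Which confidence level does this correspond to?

Implied z = VaR/σ = 5.075 / 1.97 = 2.576.
This matches z(99.5%) = 2.576.

99.5%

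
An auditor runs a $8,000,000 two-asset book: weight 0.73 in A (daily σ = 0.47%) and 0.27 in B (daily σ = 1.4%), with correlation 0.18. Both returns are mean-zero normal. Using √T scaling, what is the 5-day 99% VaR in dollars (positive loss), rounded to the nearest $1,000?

$231,000

σ_p = √(0.73²·0.47² + 0.27²·1.4² + 2·0.18·0.73·0.27·0.47·1.4) = 0.554%.
σ_{5d} = 0.554% × √5 = 1.239%.
z(99%) = 2.326.
VaR = 2.326 × 1.239% = 2.882%; on $8,000,000 that is $230,560.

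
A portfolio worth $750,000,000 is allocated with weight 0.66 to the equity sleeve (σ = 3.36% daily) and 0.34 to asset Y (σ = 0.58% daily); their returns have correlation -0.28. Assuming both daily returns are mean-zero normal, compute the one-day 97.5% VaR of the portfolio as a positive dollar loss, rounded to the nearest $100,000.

$31,900,000

σ_p² = 0.66²·3.36² + 0.34²·0.58² + 2·-0.28·0.66·0.34·3.36·0.58 = 4.7117 (%²).
σ_p = √4.7117 = 2.171%.
At 97.5%, z = 1.960.
VaR = 1.960 × 2.171% = 4.255%; on $750,000,000 that is $31,912,500.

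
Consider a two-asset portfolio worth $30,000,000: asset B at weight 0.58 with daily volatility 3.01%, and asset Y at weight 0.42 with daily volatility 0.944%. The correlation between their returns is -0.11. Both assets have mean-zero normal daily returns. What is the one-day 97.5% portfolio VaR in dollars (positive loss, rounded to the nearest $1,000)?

$1,027,000

σ_p² = 0.58²·3.01² + 0.42²·0.944² + 2·-0.11·0.58·0.42·3.01·0.944 = 3.0527 (%²).
σ_p = √3.0527 = 1.747%.
At 97.5%, z = 1.960.
VaR = 1.960 × 1.747% = 3.424%; on $30,000,000 that is $1,027,200.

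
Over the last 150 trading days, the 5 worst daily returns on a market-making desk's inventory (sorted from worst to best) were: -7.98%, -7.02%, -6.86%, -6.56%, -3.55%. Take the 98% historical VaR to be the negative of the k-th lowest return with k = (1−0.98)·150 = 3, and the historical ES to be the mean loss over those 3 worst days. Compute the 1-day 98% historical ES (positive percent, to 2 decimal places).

7.29%

The 3 worst returns sum to -21.86%.
ES = −(-21.86%) / 3 = 7.2866…% ≈ 7.29%.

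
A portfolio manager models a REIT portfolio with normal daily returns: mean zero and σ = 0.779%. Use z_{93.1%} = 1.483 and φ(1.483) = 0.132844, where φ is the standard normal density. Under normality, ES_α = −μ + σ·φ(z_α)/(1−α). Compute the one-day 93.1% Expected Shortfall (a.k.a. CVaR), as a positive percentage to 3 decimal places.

Tail multiplier: φ(z)/(1−α) = 0.132844 / 0.069 = 1.925.
ES = 0.779% × 1.925 = 1.500%.

1.500%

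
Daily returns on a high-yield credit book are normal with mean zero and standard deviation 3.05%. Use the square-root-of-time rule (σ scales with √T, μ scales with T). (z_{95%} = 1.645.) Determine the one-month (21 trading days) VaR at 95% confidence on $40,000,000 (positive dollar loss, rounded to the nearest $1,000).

$9,197,000

σ_{21d} = 3.05% × √21 = 13.977%.
VaR = 1.645 × 13.977% = 22.992%.
On $40,000,000: 0.22992 × $40,000,000 = $9,196,800.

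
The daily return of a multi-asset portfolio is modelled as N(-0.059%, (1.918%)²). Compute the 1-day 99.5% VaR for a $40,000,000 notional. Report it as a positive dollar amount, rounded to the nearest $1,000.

At 99.5% one-sided, z = 2.576.
VaR = −μ + z·σ = −(-0.059%) + 2.576 × 1.918% = 5.000%.
On $40,000,000: 0.05000 × $40,000,000 = $2,000,000.

$2,000,000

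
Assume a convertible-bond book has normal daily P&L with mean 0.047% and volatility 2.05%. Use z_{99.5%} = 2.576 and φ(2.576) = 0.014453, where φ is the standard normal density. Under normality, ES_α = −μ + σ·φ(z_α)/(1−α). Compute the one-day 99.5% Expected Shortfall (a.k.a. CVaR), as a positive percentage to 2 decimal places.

Tail multiplier: φ(z)/(1−α) = 0.014453 / 0.005 = 2.891.
ES = −(0.047%) + 2.05% × 2.891 = 5.880%.

5.88%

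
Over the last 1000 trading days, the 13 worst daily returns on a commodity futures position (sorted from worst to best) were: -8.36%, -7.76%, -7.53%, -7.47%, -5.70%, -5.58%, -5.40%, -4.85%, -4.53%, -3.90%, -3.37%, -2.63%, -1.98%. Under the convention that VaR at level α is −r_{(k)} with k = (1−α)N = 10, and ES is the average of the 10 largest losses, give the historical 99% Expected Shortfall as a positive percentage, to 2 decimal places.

The 10 worst returns sum to -61.08%.
ES = −(-61.08%) / 10 = 6.108% ≈ 6.11%.

6.11%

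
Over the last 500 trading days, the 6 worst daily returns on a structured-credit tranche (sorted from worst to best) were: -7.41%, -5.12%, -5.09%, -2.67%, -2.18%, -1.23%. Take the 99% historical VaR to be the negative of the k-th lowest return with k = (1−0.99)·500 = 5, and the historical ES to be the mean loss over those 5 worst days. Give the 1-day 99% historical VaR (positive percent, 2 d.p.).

k = 5; the 5th lowest return is -2.18%, so VaR = 2.18%.

2.18%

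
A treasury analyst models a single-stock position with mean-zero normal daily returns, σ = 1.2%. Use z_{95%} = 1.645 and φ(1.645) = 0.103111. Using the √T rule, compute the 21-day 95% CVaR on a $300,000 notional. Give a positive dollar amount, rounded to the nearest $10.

$34,020

σ_{21d} = 1.2% × √21 = 5.499%.
ES multiplier = φ(z)/(1−α) = 0.103111/0.05 = 2.062.
ES = 5.499% × 2.062 = 11.339%; on $300,000: $34,017.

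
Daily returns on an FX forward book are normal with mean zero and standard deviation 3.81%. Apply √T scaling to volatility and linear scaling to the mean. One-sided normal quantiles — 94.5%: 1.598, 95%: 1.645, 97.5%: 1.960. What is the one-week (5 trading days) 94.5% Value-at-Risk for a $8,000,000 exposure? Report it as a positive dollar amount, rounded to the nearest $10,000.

σ_{5d} = 3.81% × √5 = 8.519%.
VaR = 1.598 × 8.519% = 13.613%.
On $8,000,000: 0.13613 × $8,000,000 = $1,089,040.

$1,090,000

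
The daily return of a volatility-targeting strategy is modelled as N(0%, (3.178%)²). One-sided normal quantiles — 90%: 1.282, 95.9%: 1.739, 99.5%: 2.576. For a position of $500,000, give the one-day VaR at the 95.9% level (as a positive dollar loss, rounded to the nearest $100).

VaR = z·σ = 1.739 × 3.178% = 5.527%.
On $500,000: 0.05527 × $500,000 = $27,635.

$27,600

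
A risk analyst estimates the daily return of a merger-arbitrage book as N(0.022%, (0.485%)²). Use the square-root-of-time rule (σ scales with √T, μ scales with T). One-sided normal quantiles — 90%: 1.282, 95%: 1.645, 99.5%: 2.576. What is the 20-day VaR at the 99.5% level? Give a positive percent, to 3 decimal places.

σ_{20d} = 0.485% × √20 = 2.169%; μ_{20d} = 20 × 0.022% = 0.440%.
VaR = −(0.440%) + 2.576 × 2.169% = 5.147%.

5.147%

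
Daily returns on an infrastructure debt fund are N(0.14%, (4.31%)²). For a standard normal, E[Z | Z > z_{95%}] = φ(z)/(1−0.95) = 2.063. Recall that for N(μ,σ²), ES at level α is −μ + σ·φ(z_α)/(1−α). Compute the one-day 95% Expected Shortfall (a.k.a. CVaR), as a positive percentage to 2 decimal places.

ES = −(0.14%) + 4.31% × 2.063 = 8.752%.

8.75%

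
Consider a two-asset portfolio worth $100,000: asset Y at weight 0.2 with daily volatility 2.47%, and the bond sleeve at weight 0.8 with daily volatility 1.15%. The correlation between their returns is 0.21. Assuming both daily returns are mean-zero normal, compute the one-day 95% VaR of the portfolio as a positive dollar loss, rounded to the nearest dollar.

σ_p² = 0.2²·2.47² + 0.8²·1.15² + 2·0.21·0.2·0.8·2.47·1.15 = 1.2813 (%²).
σ_p = √1.2813 = 1.132%.
At 95%, z = 1.645.
VaR = 1.645 × 1.132% = 1.862%; on $100,000 that is $1,862.

$1,862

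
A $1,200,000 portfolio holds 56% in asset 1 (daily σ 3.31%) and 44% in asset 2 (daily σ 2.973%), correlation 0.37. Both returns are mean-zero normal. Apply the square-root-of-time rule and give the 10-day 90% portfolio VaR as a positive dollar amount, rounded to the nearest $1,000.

σ_p = √(0.56²·3.31² + 0.44²·2.973² + 2·0.37·0.56·0.44·3.31·2.973) = 2.635%.
σ_{10d} = 2.635% × √10 = 8.333%.
z(90%) = 1.282.
VaR = 1.282 × 8.333% = 10.683%; on $1,200,000 that is $128,196.

$128,000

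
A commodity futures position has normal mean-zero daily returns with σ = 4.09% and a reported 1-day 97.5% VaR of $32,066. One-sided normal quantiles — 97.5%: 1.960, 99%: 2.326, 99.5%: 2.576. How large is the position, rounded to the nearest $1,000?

VaR as a fraction of value: z·σ = 1.960 × 4.09% = 8.0164%.
Position = $32,066 / 0.080164 = $400,005.

$400,000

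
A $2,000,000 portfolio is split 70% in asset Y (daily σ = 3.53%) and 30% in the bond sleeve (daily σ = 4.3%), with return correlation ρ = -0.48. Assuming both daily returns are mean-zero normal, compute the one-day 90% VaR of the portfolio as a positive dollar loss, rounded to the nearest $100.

$55,600

σ_p² = 0.7²·3.53² + 0.3²·4.3² + 2·-0.48·0.7·0.3·3.53·4.3 = 4.7099 (%²).
σ_p = √4.7099 = 2.170%.
At 90%, z = 1.282.
VaR = 1.282 × 2.170% = 2.782%; on $2,000,000 that is $55,640.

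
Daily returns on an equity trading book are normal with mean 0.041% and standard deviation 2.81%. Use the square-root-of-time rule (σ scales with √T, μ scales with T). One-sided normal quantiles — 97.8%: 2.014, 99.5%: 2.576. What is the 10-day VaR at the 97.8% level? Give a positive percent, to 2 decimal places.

17.49%

σ_{10d} = 2.81% × √10 = 8.886%; μ_{10d} = 10 × 0.041% = 0.410%.
VaR = −(0.410%) + 2.014 × 8.886% = 17.486%.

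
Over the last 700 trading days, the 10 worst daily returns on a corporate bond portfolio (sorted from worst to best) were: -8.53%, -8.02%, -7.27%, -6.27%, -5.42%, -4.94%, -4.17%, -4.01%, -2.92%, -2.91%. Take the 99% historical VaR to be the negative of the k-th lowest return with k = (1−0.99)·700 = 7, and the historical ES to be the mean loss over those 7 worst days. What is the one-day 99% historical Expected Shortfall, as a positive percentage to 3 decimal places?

The 7 worst returns sum to -44.62%.
ES = −(-44.62%) / 7 = 6.3742…% ≈ 6.374%.

6.374%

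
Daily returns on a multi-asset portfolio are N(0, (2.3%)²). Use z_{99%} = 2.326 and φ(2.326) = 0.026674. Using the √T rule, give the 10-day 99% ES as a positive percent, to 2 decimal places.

19.40%

σ_{10d} = 2.3% × √10 = 7.273%.
ES multiplier = φ(z)/(1−α) = 0.026674/0.01 = 2.667.
ES = 7.273% × 2.667 = 19.397%.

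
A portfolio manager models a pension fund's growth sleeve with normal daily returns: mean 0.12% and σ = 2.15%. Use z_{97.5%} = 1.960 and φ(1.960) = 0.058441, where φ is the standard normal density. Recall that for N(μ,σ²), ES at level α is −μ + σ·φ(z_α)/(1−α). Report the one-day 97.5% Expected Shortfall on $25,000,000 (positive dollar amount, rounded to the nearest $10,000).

$1,230,000

Tail multiplier: φ(z)/(1−α) = 0.058441 / 0.025 = 2.338.
ES = −(0.12%) + 2.15% × 2.338 = 4.907%.
On $25,000,000: 0.04907 × $25,000,000 = $1,226,750.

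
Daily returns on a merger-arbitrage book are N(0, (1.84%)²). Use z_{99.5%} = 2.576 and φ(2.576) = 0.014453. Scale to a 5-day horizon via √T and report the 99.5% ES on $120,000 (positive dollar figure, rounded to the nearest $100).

σ_{5d} = 1.84% × √5 = 4.114%.
ES multiplier = φ(z)/(1−α) = 0.014453/0.005 = 2.891.
ES = 4.114% × 2.891 = 11.894%; on $120,000: $14,273.

$14,300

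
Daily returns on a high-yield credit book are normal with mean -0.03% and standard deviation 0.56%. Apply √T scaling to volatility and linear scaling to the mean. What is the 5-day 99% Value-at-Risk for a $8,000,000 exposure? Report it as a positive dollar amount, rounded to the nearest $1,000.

$245,000

At 99%, z = 2.326.
σ_{5d} = 0.56% × √5 = 1.252%; μ_{5d} = 5 × -0.03% = -0.150%.
VaR = −(-0.150%) + 2.326 × 1.252% = 3.062%.
On $8,000,000: 0.03062 × $8,000,000 = $244,960.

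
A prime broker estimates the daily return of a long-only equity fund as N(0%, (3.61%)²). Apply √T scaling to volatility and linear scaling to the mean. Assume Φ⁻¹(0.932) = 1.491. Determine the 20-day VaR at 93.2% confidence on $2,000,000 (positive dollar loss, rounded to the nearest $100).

σ_{20d} = 3.61% × √20 = 16.144%.
VaR = 1.491 × 16.144% = 24.071%.
On $2,000,000: 0.24071 × $2,000,000 = $481,420.

$481,400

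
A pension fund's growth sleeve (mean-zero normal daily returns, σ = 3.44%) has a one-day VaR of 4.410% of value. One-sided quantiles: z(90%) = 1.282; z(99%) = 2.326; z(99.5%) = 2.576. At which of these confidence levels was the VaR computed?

90%

Implied z = VaR/σ = 4.410 / 3.44 = 1.282.
This matches z(90%) = 1.282.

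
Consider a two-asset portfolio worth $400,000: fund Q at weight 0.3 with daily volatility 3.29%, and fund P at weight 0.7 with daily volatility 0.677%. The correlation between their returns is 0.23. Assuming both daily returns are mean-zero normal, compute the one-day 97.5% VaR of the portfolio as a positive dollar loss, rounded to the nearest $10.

$9,320

σ_p² = 0.3²·3.29² + 0.7²·0.677² + 2·0.23·0.3·0.7·3.29·0.677 = 1.4139 (%²).
σ_p = √1.4139 = 1.189%.
At 97.5%, z = 1.960.
VaR = 1.960 × 1.189% = 2.330%; on $400,000 that is $9,320.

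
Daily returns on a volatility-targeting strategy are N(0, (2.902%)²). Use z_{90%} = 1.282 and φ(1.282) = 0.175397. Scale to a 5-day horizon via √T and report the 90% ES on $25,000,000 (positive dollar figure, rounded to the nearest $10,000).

σ_{5d} = 2.902% × √5 = 6.489%.
ES multiplier = φ(z)/(1−α) = 0.175397/0.1 = 1.754.
ES = 6.489% × 1.754 = 11.382%; on $25,000,000: $2,845,500.

$2,850,000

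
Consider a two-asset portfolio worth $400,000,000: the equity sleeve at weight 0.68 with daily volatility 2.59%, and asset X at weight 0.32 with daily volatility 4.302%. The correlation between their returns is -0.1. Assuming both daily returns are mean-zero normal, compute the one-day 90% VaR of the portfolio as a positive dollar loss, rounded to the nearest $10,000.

$10,890,000

σ_p² = 0.68²·2.59² + 0.32²·4.302² + 2·-0.1·0.68·0.32·2.59·4.302 = 4.5121 (%²).
σ_p = √4.5121 = 2.124%.
At 90%, z = 1.282.
VaR = 1.282 × 2.124% = 2.723%; on $400,000,000 that is $10,892,000.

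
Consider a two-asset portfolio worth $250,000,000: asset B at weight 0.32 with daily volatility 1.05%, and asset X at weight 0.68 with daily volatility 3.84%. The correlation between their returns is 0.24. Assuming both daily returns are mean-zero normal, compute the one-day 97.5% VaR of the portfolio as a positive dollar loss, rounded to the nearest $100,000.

$13,300,000

σ_p² = 0.32²·1.05² + 0.68²·3.84² + 2·0.24·0.32·0.68·1.05·3.84 = 7.3524 (%²).
σ_p = √7.3524 = 2.712%.
At 97.5%, z = 1.960.
VaR = 1.960 × 2.712% = 5.316%; on $250,000,000 that is $13,290,000.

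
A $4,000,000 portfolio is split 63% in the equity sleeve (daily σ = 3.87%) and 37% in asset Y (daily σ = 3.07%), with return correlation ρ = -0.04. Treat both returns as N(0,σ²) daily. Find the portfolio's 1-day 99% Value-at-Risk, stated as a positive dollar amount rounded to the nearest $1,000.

σ_p² = 0.63²·3.87² + 0.37²·3.07² + 2·-0.04·0.63·0.37·3.87·3.07 = 7.0130 (%²).
σ_p = √7.0130 = 2.648%.
At 99%, z = 2.326.
VaR = 2.326 × 2.648% = 6.159%; on $4,000,000 that is $246,360.

$246,000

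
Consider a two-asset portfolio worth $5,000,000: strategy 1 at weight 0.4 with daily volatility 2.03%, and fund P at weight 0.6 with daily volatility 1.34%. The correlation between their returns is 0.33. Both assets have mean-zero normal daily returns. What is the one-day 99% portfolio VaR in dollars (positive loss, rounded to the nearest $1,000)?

$153,000

σ_p² = 0.4²·2.03² + 0.6²·1.34² + 2·0.33·0.4·0.6·2.03·1.34 = 1.7366 (%²).
σ_p = √1.7366 = 1.318%.
At 99%, z = 2.326.
VaR = 2.326 × 1.318% = 3.066%; on $5,000,000 that is $153,300.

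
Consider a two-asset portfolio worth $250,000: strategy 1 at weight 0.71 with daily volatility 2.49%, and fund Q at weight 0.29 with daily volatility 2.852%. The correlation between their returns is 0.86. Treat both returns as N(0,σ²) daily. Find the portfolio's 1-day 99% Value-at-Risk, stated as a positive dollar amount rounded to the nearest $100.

$14,600

σ_p² = 0.71²·2.49² + 0.29²·2.852² + 2·0.86·0.71·0.29·2.49·2.852 = 6.3245 (%²).
σ_p = √6.3245 = 2.515%.
At 99%, z = 2.326.
VaR = 2.326 × 2.515% = 5.850%; on $250,000 that is $14,625.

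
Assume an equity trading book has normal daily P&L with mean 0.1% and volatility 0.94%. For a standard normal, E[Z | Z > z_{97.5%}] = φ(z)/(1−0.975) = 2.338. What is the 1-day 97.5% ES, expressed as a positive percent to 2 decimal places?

2.10%

ES = −(0.1%) + 0.94% × 2.338 = 2.098%.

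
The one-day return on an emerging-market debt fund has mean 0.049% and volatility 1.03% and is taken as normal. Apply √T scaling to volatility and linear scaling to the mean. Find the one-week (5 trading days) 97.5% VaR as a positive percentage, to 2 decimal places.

At 97.5%, z = 1.960.
σ_{5d} = 1.03% × √5 = 2.303%; μ_{5d} = 5 × 0.049% = 0.245%.
VaR = −(0.245%) + 1.960 × 2.303% = 4.269%.

4.27%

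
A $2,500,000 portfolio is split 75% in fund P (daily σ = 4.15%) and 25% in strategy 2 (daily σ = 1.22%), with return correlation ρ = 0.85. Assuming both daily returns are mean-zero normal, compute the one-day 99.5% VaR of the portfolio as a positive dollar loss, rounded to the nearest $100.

$217,400

σ_p² = 0.75²·4.15² + 0.25²·1.22² + 2·0.85·0.75·0.25·4.15·1.22 = 11.3945 (%²).
σ_p = √11.3945 = 3.376%.
At 99.5%, z = 2.576.
VaR = 2.576 × 3.376% = 8.697%; on $2,500,000 that is $217,425.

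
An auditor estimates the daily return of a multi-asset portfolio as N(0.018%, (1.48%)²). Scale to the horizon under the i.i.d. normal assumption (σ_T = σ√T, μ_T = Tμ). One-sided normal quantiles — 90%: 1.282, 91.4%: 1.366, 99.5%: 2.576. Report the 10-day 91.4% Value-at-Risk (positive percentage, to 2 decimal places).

σ_{10d} = 1.48% × √10 = 4.680%; μ_{10d} = 10 × 0.018% = 0.180%.
VaR = −(0.180%) + 1.366 × 4.680% = 6.213%.

6.21%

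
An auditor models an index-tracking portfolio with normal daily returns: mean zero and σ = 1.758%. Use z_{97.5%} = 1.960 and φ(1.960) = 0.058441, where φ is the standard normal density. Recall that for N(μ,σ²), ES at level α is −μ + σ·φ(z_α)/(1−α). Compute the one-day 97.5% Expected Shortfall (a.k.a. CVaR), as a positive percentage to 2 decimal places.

Tail multiplier: φ(z)/(1−α) = 0.058441 / 0.025 = 2.338.
ES = 1.758% × 2.338 = 4.110%.

4.11%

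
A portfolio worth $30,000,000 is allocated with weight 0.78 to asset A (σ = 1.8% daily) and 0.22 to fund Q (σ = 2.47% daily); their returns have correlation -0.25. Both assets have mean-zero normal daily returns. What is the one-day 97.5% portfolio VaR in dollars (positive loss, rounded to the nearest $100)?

σ_p² = 0.78²·1.8² + 0.22²·2.47² + 2·-0.25·0.78·0.22·1.8·2.47 = 1.8850 (%²).
σ_p = √1.8850 = 1.373%.
At 97.5%, z = 1.960.
VaR = 1.960 × 1.373% = 2.691%; on $30,000,000 that is $807,300.

$807,300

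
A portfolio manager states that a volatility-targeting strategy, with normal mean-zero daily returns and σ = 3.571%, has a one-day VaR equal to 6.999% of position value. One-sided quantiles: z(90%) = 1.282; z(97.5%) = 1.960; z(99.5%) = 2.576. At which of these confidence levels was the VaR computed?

Implied z = VaR/σ = 6.999 / 3.571 = 1.960.
This matches z(97.5%) = 1.960.

97.5%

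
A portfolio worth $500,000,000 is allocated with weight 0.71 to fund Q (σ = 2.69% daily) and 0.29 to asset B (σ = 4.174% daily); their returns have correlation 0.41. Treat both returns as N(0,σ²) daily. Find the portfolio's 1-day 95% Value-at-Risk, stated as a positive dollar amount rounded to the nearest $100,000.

σ_p² = 0.71²·2.69² + 0.29²·4.174² + 2·0.41·0.71·0.29·2.69·4.174 = 7.0087 (%²).
σ_p = √7.0087 = 2.647%.
At 95%, z = 1.645.
VaR = 1.645 × 2.647% = 4.354%; on $500,000,000 that is $21,770,000.

$21,800,000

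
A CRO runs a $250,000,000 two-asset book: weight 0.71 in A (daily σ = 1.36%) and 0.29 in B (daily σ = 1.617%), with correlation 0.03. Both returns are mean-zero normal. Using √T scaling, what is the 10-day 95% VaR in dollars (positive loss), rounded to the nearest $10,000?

σ_p = √(0.71²·1.36² + 0.29²·1.617² + 2·0.03·0.71·0.29·1.36·1.617) = 1.086%.
σ_{10d} = 1.086% × √10 = 3.434%.
z(95%) = 1.645.
VaR = 1.645 × 3.434% = 5.649%; on $250,000,000 that is $14,122,500.

$14,120,000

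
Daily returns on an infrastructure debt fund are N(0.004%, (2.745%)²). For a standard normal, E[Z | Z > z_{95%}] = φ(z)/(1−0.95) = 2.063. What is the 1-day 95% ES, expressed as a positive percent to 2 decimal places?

5.66%

ES = −(0.004%) + 2.745% × 2.063 = 5.659%.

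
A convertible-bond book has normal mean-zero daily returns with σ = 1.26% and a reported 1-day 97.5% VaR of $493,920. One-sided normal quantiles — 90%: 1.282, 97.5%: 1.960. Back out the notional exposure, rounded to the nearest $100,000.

VaR as a fraction of value: z·σ = 1.960 × 1.26% = 2.4696%.
Position = $493,920 / 0.024696 = $20,000,000.

$20,000,000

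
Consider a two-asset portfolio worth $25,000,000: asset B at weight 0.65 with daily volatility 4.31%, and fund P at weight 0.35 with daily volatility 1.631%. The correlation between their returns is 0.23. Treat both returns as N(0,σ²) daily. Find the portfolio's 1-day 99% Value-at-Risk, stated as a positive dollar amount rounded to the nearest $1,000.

$1,736,000

σ_p² = 0.65²·4.31² + 0.35²·1.631² + 2·0.23·0.65·0.35·4.31·1.631 = 8.9099 (%²).
σ_p = √8.9099 = 2.985%.
At 99%, z = 2.326.
VaR = 2.326 × 2.985% = 6.943%; on $25,000,000 that is $1,735,750.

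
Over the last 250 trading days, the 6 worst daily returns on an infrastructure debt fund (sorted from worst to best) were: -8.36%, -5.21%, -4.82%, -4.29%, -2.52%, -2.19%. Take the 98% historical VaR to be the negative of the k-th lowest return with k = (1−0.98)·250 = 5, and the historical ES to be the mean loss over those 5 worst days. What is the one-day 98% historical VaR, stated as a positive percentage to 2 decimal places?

k = 5; the 5th lowest return is -2.52%, so VaR = 2.52%.

2.52%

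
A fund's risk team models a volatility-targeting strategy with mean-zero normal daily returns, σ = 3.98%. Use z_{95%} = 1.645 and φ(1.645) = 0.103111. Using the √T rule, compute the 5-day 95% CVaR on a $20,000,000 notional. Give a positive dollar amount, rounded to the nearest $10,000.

$3,670,000

σ_{5d} = 3.98% × √5 = 8.900%.
ES multiplier = φ(z)/(1−α) = 0.103111/0.05 = 2.062.
ES = 8.900% × 2.062 = 18.352%; on $20,000,000: $3,670,400.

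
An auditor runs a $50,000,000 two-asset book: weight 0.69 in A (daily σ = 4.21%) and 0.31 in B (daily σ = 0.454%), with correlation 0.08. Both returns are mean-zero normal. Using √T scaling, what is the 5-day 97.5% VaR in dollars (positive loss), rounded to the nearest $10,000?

σ_p = √(0.69²·4.21² + 0.31²·0.454² + 2·0.08·0.69·0.31·4.21·0.454) = 2.920%.
σ_{5d} = 2.920% × √5 = 6.529%.
z(97.5%) = 1.960.
VaR = 1.960 × 6.529% = 12.797%; on $50,000,000 that is $6,398,500.

$6,400,000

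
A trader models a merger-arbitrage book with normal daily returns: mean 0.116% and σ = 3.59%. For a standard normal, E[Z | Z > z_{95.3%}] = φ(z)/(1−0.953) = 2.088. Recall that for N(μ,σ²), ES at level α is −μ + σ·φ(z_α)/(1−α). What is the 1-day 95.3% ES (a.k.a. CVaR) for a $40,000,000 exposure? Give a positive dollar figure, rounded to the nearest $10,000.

$2,950,000

ES = −(0.116%) + 3.59% × 2.088 = 7.380%.
On $40,000,000: 0.07380 × $40,000,000 = $2,952,000.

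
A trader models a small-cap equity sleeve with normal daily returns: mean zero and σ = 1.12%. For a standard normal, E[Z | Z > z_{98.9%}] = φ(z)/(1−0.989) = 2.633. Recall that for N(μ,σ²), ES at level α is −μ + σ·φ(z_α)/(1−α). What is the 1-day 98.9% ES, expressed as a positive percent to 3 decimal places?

2.949%

ES = 1.12% × 2.633 = 2.949%.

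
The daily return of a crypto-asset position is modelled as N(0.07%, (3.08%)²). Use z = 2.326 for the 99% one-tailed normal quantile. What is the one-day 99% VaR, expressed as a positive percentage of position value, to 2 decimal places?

VaR = −μ + z·σ = −(0.07%) + 2.326 × 3.08% = 7.094%.

7.09%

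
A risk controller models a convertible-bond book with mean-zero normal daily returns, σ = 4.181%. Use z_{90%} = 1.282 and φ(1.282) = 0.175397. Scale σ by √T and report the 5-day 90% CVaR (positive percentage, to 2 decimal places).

σ_{5d} = 4.181% × √5 = 9.349%.
ES multiplier = φ(z)/(1−α) = 0.175397/0.1 = 1.754.
ES = 9.349% × 1.754 = 16.398%.

16.40%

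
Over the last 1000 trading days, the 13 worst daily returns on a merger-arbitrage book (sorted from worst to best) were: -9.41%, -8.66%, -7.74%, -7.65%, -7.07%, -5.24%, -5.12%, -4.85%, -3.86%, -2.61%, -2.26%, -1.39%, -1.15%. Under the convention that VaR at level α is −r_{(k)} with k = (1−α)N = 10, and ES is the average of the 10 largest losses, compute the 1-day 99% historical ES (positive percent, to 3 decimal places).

6.221%

The 10 worst returns sum to -62.21%.
ES = −(-62.21%) / 10 = 6.221%.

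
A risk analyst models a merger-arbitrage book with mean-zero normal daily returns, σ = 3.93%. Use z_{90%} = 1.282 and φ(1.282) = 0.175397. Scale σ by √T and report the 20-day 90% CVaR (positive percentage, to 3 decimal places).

σ_{20d} = 3.93% × √20 = 17.575%.
ES multiplier = φ(z)/(1−α) = 0.175397/0.1 = 1.754.
ES = 17.575% × 1.754 = 30.827%.

30.827%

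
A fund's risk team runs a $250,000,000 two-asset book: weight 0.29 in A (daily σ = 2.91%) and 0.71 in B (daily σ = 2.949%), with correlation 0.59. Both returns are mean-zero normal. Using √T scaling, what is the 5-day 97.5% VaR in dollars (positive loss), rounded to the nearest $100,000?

σ_p = √(0.29²·2.91² + 0.71²·2.949² + 2·0.59·0.29·0.71·2.91·2.949) = 2.680%.
σ_{5d} = 2.680% × √5 = 5.993%.
z(97.5%) = 1.960.
VaR = 1.960 × 5.993% = 11.746%; on $250,000,000 that is $29,365,000.

$29,400,000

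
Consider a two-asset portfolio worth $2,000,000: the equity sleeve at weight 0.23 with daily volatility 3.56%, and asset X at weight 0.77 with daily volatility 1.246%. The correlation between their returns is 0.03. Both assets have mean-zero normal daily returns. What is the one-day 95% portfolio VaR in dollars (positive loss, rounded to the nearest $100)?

σ_p² = 0.23²·3.56² + 0.77²·1.246² + 2·0.03·0.23·0.77·3.56·1.246 = 1.6381 (%²).
σ_p = √1.6381 = 1.280%.
At 95%, z = 1.645.
VaR = 1.645 × 1.280% = 2.106%; on $2,000,000 that is $42,120.

$42,100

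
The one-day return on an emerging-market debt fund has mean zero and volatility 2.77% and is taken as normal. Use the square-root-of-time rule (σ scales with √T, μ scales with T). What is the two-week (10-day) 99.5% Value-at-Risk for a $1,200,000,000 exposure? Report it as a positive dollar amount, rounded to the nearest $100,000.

$270,800,000

At 99.5%, z = 2.576.
σ_{10d} = 2.77% × √10 = 8.760%.
VaR = 2.576 × 8.760% = 22.566%.
On $1,200,000,000: 0.22566 × $1,200,000,000 = $270,792,000.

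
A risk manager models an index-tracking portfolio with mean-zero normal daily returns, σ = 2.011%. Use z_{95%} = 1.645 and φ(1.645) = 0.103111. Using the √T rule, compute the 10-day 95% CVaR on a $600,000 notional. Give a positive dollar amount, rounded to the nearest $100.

σ_{10d} = 2.011% × √10 = 6.359%.
ES multiplier = φ(z)/(1−α) = 0.103111/0.05 = 2.062.
ES = 6.359% × 2.062 = 13.112%; on $600,000: $78,672.

$78,700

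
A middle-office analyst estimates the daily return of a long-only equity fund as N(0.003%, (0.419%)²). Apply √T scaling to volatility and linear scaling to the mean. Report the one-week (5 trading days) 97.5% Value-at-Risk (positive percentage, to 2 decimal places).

At 97.5%, z = 1.960.
σ_{5d} = 0.419% × √5 = 0.937%; μ_{5d} = 5 × 0.003% = 0.015%.
VaR = −(0.015%) + 1.960 × 0.937% = 1.822%.

1.82%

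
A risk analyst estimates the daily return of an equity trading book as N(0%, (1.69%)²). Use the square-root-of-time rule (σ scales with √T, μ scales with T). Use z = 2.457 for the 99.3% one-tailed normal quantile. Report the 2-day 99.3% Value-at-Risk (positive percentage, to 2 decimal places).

5.87%

σ_{2d} = 1.69% × √2 = 2.390%.
VaR = 2.457 × 2.390% = 5.872%.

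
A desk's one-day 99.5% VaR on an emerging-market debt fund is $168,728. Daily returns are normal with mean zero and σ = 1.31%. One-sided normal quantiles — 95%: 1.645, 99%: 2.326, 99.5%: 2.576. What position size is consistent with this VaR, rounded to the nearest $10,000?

VaR as a fraction of value: z·σ = 2.576 × 1.31% = 3.37456%.
Position = $168,728 / 0.0337456 = $5,000,000.

$5,000,000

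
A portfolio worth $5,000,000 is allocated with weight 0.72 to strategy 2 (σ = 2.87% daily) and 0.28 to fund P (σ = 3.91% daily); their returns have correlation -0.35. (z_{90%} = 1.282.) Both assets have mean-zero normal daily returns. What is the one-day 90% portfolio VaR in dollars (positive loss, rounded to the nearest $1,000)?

$126,000

σ_p² = 0.72²·2.87² + 0.28²·3.91² + 2·-0.35·0.72·0.28·2.87·3.91 = 3.8850 (%²).
σ_p = √3.8850 = 1.971%.
VaR = 1.282 × 1.971% = 2.527%; on $5,000,000 that is $126,350.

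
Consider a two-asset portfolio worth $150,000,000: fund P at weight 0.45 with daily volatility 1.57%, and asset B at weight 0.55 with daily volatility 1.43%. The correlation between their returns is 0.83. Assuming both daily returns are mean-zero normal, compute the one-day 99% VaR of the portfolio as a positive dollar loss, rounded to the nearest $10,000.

σ_p² = 0.45²·1.57² + 0.55²·1.43² + 2·0.83·0.45·0.55·1.57·1.43 = 2.0401 (%²).
σ_p = √2.0401 = 1.428%.
At 99%, z = 2.326.
VaR = 2.326 × 1.428% = 3.322%; on $150,000,000 that is $4,983,000.

$4,980,000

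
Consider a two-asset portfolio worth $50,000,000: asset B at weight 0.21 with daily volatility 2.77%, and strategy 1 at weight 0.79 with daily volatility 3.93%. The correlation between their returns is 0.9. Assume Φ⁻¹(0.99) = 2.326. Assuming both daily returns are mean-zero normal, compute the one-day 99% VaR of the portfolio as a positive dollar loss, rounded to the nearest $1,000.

σ_p² = 0.21²·2.77² + 0.79²·3.93² + 2·0.9·0.21·0.79·2.77·3.93 = 13.2283 (%²).
σ_p = √13.2283 = 3.637%.
VaR = 2.326 × 3.637% = 8.460%; on $50,000,000 that is $4,230,000.

$4,230,000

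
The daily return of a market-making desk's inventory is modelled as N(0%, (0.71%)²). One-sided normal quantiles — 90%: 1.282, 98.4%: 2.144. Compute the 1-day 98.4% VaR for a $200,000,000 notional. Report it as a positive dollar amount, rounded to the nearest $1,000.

VaR = z·σ = 2.144 × 0.71% = 1.522%.
On $200,000,000: 0.01522 × $200,000,000 = $3,044,000.

$3,044,000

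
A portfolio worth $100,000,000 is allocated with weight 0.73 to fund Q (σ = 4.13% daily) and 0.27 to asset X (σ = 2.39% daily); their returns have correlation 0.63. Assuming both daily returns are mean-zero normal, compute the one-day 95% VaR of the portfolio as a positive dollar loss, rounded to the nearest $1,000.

$5,688,000

σ_p² = 0.73²·4.13² + 0.27²·2.39² + 2·0.63·0.73·0.27·4.13·2.39 = 11.9574 (%²).
σ_p = √11.9574 = 3.458%.
At 95%, z = 1.645.
VaR = 1.645 × 3.458% = 5.688%; on $100,000,000 that is $5,688,000.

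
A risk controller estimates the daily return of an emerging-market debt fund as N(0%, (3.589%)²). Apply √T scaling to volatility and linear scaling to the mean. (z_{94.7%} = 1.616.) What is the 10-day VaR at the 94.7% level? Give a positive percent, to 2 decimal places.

18.34%

σ_{10d} = 3.589% × √10 = 11.349%.
VaR = 1.616 × 11.349% = 18.340%.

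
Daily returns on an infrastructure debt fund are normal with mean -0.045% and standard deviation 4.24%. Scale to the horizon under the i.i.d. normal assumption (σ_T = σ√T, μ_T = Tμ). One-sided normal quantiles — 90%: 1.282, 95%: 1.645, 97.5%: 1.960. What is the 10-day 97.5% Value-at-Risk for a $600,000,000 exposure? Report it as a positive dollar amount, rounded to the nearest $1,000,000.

$160,000,000

σ_{10d} = 4.24% × √10 = 13.408%; μ_{10d} = 10 × -0.045% = -0.450%.
VaR = −(-0.450%) + 1.960 × 13.408% = 26.730%.
On $600,000,000: 0.26730 × $600,000,000 = $160,380,000.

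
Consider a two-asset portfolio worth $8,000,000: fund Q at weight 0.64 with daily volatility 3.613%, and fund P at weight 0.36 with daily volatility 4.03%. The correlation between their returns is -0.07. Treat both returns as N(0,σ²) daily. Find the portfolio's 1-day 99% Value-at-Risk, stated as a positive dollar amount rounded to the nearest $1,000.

$492,000

σ_p² = 0.64²·3.613² + 0.36²·4.03² + 2·-0.07·0.64·0.36·3.613·4.03 = 6.9820 (%²).
σ_p = √6.9820 = 2.642%.
At 99%, z = 2.326.
VaR = 2.326 × 2.642% = 6.145%; on $8,000,000 that is $491,600.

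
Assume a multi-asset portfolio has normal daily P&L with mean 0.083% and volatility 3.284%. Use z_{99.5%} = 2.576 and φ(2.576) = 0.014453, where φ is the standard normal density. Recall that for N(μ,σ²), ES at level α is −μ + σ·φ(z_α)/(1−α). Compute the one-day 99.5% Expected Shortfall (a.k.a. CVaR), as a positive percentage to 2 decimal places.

9.41%

Tail multiplier: φ(z)/(1−α) = 0.014453 / 0.005 = 2.891.
ES = −(0.083%) + 3.284% × 2.891 = 9.411%.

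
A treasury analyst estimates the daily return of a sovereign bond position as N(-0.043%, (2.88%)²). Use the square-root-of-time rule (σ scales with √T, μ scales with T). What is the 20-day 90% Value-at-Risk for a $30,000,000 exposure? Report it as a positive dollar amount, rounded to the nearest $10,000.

At 90%, z = 1.282.
σ_{20d} = 2.88% × √20 = 12.880%; μ_{20d} = 20 × -0.043% = -0.860%.
VaR = −(-0.860%) + 1.282 × 12.880% = 17.372%.
On $30,000,000: 0.17372 × $30,000,000 = $5,211,600.

$5,210,000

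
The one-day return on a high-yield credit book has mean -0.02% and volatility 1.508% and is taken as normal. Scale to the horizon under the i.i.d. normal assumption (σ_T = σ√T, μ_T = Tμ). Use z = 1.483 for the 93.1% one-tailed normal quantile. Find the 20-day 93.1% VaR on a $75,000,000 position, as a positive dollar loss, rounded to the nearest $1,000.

σ_{20d} = 1.508% × √20 = 6.744%; μ_{20d} = 20 × -0.02% = -0.400%.
VaR = −(-0.400%) + 1.483 × 6.744% = 10.401%.
On $75,000,000: 0.10401 × $75,000,000 = $7,800,750.

$7,801,000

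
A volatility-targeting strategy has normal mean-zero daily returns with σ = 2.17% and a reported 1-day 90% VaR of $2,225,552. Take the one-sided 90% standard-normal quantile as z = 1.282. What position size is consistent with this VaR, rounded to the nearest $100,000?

VaR as a fraction of value: z·σ = 1.282 × 2.17% = 2.78194%.
Position = $2,225,552 / 0.0278194 = $80,000,000.

$80,000,000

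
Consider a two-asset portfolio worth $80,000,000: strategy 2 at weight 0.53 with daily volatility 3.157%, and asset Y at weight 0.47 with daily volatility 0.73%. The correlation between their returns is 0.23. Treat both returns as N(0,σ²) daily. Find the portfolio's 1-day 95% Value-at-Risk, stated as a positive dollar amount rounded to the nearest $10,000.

σ_p² = 0.53²·3.157² + 0.47²·0.73² + 2·0.23·0.53·0.47·3.157·0.73 = 3.1814 (%²).
σ_p = √3.1814 = 1.784%.
At 95%, z = 1.645.
VaR = 1.645 × 1.784% = 2.935%; on $80,000,000 that is $2,348,000.

$2,350,000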